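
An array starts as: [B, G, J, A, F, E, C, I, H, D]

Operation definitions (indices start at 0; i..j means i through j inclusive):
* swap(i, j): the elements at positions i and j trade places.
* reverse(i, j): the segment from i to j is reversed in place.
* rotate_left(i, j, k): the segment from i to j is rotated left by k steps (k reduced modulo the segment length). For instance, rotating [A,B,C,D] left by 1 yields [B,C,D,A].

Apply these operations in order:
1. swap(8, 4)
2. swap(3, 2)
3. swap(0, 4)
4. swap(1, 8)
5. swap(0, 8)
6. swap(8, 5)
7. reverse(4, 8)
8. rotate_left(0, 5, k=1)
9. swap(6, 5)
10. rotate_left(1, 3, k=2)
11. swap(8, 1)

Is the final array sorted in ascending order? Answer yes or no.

After 1 (swap(8, 4)): [B, G, J, A, H, E, C, I, F, D]
After 2 (swap(3, 2)): [B, G, A, J, H, E, C, I, F, D]
After 3 (swap(0, 4)): [H, G, A, J, B, E, C, I, F, D]
After 4 (swap(1, 8)): [H, F, A, J, B, E, C, I, G, D]
After 5 (swap(0, 8)): [G, F, A, J, B, E, C, I, H, D]
After 6 (swap(8, 5)): [G, F, A, J, B, H, C, I, E, D]
After 7 (reverse(4, 8)): [G, F, A, J, E, I, C, H, B, D]
After 8 (rotate_left(0, 5, k=1)): [F, A, J, E, I, G, C, H, B, D]
After 9 (swap(6, 5)): [F, A, J, E, I, C, G, H, B, D]
After 10 (rotate_left(1, 3, k=2)): [F, E, A, J, I, C, G, H, B, D]
After 11 (swap(8, 1)): [F, B, A, J, I, C, G, H, E, D]

Answer: no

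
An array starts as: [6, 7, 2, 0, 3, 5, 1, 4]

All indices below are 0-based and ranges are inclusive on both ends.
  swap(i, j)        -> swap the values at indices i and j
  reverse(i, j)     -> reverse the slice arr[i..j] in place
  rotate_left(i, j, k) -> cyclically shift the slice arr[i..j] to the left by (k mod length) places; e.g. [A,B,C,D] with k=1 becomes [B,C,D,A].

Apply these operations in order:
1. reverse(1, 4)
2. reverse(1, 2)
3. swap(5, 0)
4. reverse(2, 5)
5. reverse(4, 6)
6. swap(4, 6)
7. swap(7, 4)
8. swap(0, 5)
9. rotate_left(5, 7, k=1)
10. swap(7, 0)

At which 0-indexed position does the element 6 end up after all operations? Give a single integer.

After 1 (reverse(1, 4)): [6, 3, 0, 2, 7, 5, 1, 4]
After 2 (reverse(1, 2)): [6, 0, 3, 2, 7, 5, 1, 4]
After 3 (swap(5, 0)): [5, 0, 3, 2, 7, 6, 1, 4]
After 4 (reverse(2, 5)): [5, 0, 6, 7, 2, 3, 1, 4]
After 5 (reverse(4, 6)): [5, 0, 6, 7, 1, 3, 2, 4]
After 6 (swap(4, 6)): [5, 0, 6, 7, 2, 3, 1, 4]
After 7 (swap(7, 4)): [5, 0, 6, 7, 4, 3, 1, 2]
After 8 (swap(0, 5)): [3, 0, 6, 7, 4, 5, 1, 2]
After 9 (rotate_left(5, 7, k=1)): [3, 0, 6, 7, 4, 1, 2, 5]
After 10 (swap(7, 0)): [5, 0, 6, 7, 4, 1, 2, 3]

Answer: 2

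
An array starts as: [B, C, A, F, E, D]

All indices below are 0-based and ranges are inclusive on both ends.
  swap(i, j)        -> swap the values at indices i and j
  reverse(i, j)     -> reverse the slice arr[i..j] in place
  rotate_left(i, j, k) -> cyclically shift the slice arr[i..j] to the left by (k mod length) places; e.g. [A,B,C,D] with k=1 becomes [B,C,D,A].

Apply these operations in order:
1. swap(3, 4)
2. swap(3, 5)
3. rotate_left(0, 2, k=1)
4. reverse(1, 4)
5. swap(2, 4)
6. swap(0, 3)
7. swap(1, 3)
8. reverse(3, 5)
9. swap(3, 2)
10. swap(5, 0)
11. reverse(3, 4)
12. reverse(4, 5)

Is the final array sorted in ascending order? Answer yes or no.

After 1 (swap(3, 4)): [B, C, A, E, F, D]
After 2 (swap(3, 5)): [B, C, A, D, F, E]
After 3 (rotate_left(0, 2, k=1)): [C, A, B, D, F, E]
After 4 (reverse(1, 4)): [C, F, D, B, A, E]
After 5 (swap(2, 4)): [C, F, A, B, D, E]
After 6 (swap(0, 3)): [B, F, A, C, D, E]
After 7 (swap(1, 3)): [B, C, A, F, D, E]
After 8 (reverse(3, 5)): [B, C, A, E, D, F]
After 9 (swap(3, 2)): [B, C, E, A, D, F]
After 10 (swap(5, 0)): [F, C, E, A, D, B]
After 11 (reverse(3, 4)): [F, C, E, D, A, B]
After 12 (reverse(4, 5)): [F, C, E, D, B, A]

Answer: no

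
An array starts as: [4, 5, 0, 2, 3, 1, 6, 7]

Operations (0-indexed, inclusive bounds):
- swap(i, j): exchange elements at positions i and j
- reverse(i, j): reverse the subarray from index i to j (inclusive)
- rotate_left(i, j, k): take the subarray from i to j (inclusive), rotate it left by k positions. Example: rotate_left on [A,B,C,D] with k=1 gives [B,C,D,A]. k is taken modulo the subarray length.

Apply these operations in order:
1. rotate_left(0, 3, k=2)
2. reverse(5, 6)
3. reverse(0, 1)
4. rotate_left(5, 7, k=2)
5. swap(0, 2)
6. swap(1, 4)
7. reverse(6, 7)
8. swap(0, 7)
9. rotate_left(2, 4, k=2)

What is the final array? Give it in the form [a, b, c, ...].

Answer: [6, 3, 0, 2, 5, 7, 1, 4]

Derivation:
After 1 (rotate_left(0, 3, k=2)): [0, 2, 4, 5, 3, 1, 6, 7]
After 2 (reverse(5, 6)): [0, 2, 4, 5, 3, 6, 1, 7]
After 3 (reverse(0, 1)): [2, 0, 4, 5, 3, 6, 1, 7]
After 4 (rotate_left(5, 7, k=2)): [2, 0, 4, 5, 3, 7, 6, 1]
After 5 (swap(0, 2)): [4, 0, 2, 5, 3, 7, 6, 1]
After 6 (swap(1, 4)): [4, 3, 2, 5, 0, 7, 6, 1]
After 7 (reverse(6, 7)): [4, 3, 2, 5, 0, 7, 1, 6]
After 8 (swap(0, 7)): [6, 3, 2, 5, 0, 7, 1, 4]
After 9 (rotate_left(2, 4, k=2)): [6, 3, 0, 2, 5, 7, 1, 4]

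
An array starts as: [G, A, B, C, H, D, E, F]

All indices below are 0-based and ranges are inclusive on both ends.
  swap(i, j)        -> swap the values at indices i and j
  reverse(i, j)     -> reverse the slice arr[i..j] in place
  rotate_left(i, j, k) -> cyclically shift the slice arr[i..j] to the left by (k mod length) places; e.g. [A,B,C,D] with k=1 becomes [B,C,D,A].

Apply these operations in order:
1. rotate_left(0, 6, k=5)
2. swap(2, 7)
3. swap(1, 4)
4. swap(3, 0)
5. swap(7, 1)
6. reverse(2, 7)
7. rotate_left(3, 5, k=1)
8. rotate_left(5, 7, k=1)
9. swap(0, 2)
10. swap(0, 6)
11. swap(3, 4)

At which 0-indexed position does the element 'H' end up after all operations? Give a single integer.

Answer: 7

Derivation:
After 1 (rotate_left(0, 6, k=5)): [D, E, G, A, B, C, H, F]
After 2 (swap(2, 7)): [D, E, F, A, B, C, H, G]
After 3 (swap(1, 4)): [D, B, F, A, E, C, H, G]
After 4 (swap(3, 0)): [A, B, F, D, E, C, H, G]
After 5 (swap(7, 1)): [A, G, F, D, E, C, H, B]
After 6 (reverse(2, 7)): [A, G, B, H, C, E, D, F]
After 7 (rotate_left(3, 5, k=1)): [A, G, B, C, E, H, D, F]
After 8 (rotate_left(5, 7, k=1)): [A, G, B, C, E, D, F, H]
After 9 (swap(0, 2)): [B, G, A, C, E, D, F, H]
After 10 (swap(0, 6)): [F, G, A, C, E, D, B, H]
After 11 (swap(3, 4)): [F, G, A, E, C, D, B, H]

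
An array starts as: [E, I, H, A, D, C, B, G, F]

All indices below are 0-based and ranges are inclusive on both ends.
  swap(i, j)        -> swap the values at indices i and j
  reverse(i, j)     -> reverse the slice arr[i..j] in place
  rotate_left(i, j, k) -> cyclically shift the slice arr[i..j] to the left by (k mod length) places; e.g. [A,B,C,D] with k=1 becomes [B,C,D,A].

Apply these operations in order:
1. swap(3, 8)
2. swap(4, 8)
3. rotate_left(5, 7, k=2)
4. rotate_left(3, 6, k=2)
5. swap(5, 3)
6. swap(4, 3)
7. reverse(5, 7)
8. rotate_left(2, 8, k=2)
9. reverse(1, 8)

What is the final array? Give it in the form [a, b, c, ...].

After 1 (swap(3, 8)): [E, I, H, F, D, C, B, G, A]
After 2 (swap(4, 8)): [E, I, H, F, A, C, B, G, D]
After 3 (rotate_left(5, 7, k=2)): [E, I, H, F, A, G, C, B, D]
After 4 (rotate_left(3, 6, k=2)): [E, I, H, G, C, F, A, B, D]
After 5 (swap(5, 3)): [E, I, H, F, C, G, A, B, D]
After 6 (swap(4, 3)): [E, I, H, C, F, G, A, B, D]
After 7 (reverse(5, 7)): [E, I, H, C, F, B, A, G, D]
After 8 (rotate_left(2, 8, k=2)): [E, I, F, B, A, G, D, H, C]
After 9 (reverse(1, 8)): [E, C, H, D, G, A, B, F, I]

Answer: [E, C, H, D, G, A, B, F, I]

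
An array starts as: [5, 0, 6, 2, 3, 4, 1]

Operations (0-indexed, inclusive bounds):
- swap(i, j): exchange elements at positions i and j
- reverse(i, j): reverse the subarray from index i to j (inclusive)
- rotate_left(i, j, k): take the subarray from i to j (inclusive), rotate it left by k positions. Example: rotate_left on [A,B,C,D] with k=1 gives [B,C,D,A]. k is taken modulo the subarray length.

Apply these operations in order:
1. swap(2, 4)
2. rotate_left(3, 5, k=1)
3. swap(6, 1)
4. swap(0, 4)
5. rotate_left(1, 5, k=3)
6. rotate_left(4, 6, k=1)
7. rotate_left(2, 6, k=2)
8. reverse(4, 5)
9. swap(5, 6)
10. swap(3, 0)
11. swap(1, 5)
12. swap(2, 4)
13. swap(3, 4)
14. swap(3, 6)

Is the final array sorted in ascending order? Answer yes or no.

Answer: yes

Derivation:
After 1 (swap(2, 4)): [5, 0, 3, 2, 6, 4, 1]
After 2 (rotate_left(3, 5, k=1)): [5, 0, 3, 6, 4, 2, 1]
After 3 (swap(6, 1)): [5, 1, 3, 6, 4, 2, 0]
After 4 (swap(0, 4)): [4, 1, 3, 6, 5, 2, 0]
After 5 (rotate_left(1, 5, k=3)): [4, 5, 2, 1, 3, 6, 0]
After 6 (rotate_left(4, 6, k=1)): [4, 5, 2, 1, 6, 0, 3]
After 7 (rotate_left(2, 6, k=2)): [4, 5, 6, 0, 3, 2, 1]
After 8 (reverse(4, 5)): [4, 5, 6, 0, 2, 3, 1]
After 9 (swap(5, 6)): [4, 5, 6, 0, 2, 1, 3]
After 10 (swap(3, 0)): [0, 5, 6, 4, 2, 1, 3]
After 11 (swap(1, 5)): [0, 1, 6, 4, 2, 5, 3]
After 12 (swap(2, 4)): [0, 1, 2, 4, 6, 5, 3]
After 13 (swap(3, 4)): [0, 1, 2, 6, 4, 5, 3]
After 14 (swap(3, 6)): [0, 1, 2, 3, 4, 5, 6]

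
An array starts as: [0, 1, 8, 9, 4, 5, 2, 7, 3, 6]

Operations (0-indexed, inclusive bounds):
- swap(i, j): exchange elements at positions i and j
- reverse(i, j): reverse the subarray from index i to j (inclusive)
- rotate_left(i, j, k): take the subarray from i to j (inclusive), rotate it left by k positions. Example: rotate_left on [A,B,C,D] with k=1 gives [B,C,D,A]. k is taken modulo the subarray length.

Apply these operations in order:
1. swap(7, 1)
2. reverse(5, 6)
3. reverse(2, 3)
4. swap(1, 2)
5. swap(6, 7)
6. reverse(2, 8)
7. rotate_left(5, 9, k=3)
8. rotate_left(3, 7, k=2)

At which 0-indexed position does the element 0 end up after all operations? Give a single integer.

Answer: 0

Derivation:
After 1 (swap(7, 1)): [0, 7, 8, 9, 4, 5, 2, 1, 3, 6]
After 2 (reverse(5, 6)): [0, 7, 8, 9, 4, 2, 5, 1, 3, 6]
After 3 (reverse(2, 3)): [0, 7, 9, 8, 4, 2, 5, 1, 3, 6]
After 4 (swap(1, 2)): [0, 9, 7, 8, 4, 2, 5, 1, 3, 6]
After 5 (swap(6, 7)): [0, 9, 7, 8, 4, 2, 1, 5, 3, 6]
After 6 (reverse(2, 8)): [0, 9, 3, 5, 1, 2, 4, 8, 7, 6]
After 7 (rotate_left(5, 9, k=3)): [0, 9, 3, 5, 1, 7, 6, 2, 4, 8]
After 8 (rotate_left(3, 7, k=2)): [0, 9, 3, 7, 6, 2, 5, 1, 4, 8]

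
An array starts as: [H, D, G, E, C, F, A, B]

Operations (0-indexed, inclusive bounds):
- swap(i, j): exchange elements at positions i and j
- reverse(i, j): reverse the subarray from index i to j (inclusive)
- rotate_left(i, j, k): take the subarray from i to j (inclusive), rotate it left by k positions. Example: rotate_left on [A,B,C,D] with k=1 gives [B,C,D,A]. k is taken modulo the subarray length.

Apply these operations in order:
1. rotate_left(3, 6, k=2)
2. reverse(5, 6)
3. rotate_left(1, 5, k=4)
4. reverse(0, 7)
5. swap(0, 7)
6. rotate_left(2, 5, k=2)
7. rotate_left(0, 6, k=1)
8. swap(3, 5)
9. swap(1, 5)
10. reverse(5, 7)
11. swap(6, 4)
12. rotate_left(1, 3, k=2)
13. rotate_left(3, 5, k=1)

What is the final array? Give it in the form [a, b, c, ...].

Answer: [E, C, A, H, B, D, F, G]

Derivation:
After 1 (rotate_left(3, 6, k=2)): [H, D, G, F, A, E, C, B]
After 2 (reverse(5, 6)): [H, D, G, F, A, C, E, B]
After 3 (rotate_left(1, 5, k=4)): [H, C, D, G, F, A, E, B]
After 4 (reverse(0, 7)): [B, E, A, F, G, D, C, H]
After 5 (swap(0, 7)): [H, E, A, F, G, D, C, B]
After 6 (rotate_left(2, 5, k=2)): [H, E, G, D, A, F, C, B]
After 7 (rotate_left(0, 6, k=1)): [E, G, D, A, F, C, H, B]
After 8 (swap(3, 5)): [E, G, D, C, F, A, H, B]
After 9 (swap(1, 5)): [E, A, D, C, F, G, H, B]
After 10 (reverse(5, 7)): [E, A, D, C, F, B, H, G]
After 11 (swap(6, 4)): [E, A, D, C, H, B, F, G]
After 12 (rotate_left(1, 3, k=2)): [E, C, A, D, H, B, F, G]
After 13 (rotate_left(3, 5, k=1)): [E, C, A, H, B, D, F, G]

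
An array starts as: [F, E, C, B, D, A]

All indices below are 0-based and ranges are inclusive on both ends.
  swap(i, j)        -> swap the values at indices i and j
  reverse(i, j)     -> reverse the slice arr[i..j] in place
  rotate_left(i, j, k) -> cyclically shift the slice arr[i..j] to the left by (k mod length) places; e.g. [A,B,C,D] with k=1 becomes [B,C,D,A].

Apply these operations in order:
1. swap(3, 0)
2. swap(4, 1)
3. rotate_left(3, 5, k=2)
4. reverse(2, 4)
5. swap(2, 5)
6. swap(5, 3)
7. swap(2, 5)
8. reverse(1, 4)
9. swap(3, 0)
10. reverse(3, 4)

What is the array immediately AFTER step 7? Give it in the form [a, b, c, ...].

After 1 (swap(3, 0)): [B, E, C, F, D, A]
After 2 (swap(4, 1)): [B, D, C, F, E, A]
After 3 (rotate_left(3, 5, k=2)): [B, D, C, A, F, E]
After 4 (reverse(2, 4)): [B, D, F, A, C, E]
After 5 (swap(2, 5)): [B, D, E, A, C, F]
After 6 (swap(5, 3)): [B, D, E, F, C, A]
After 7 (swap(2, 5)): [B, D, A, F, C, E]

Answer: [B, D, A, F, C, E]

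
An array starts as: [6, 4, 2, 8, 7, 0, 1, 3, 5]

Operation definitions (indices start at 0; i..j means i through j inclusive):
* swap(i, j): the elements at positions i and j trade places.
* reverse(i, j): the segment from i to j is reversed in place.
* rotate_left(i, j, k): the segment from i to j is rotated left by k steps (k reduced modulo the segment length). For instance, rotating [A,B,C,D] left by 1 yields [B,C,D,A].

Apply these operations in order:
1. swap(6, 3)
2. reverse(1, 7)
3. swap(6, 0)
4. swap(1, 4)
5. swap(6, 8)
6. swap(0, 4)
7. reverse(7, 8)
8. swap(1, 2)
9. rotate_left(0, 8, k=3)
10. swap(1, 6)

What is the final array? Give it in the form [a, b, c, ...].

Answer: [0, 3, 1, 5, 6, 4, 2, 8, 7]

Derivation:
After 1 (swap(6, 3)): [6, 4, 2, 1, 7, 0, 8, 3, 5]
After 2 (reverse(1, 7)): [6, 3, 8, 0, 7, 1, 2, 4, 5]
After 3 (swap(6, 0)): [2, 3, 8, 0, 7, 1, 6, 4, 5]
After 4 (swap(1, 4)): [2, 7, 8, 0, 3, 1, 6, 4, 5]
After 5 (swap(6, 8)): [2, 7, 8, 0, 3, 1, 5, 4, 6]
After 6 (swap(0, 4)): [3, 7, 8, 0, 2, 1, 5, 4, 6]
After 7 (reverse(7, 8)): [3, 7, 8, 0, 2, 1, 5, 6, 4]
After 8 (swap(1, 2)): [3, 8, 7, 0, 2, 1, 5, 6, 4]
After 9 (rotate_left(0, 8, k=3)): [0, 2, 1, 5, 6, 4, 3, 8, 7]
After 10 (swap(1, 6)): [0, 3, 1, 5, 6, 4, 2, 8, 7]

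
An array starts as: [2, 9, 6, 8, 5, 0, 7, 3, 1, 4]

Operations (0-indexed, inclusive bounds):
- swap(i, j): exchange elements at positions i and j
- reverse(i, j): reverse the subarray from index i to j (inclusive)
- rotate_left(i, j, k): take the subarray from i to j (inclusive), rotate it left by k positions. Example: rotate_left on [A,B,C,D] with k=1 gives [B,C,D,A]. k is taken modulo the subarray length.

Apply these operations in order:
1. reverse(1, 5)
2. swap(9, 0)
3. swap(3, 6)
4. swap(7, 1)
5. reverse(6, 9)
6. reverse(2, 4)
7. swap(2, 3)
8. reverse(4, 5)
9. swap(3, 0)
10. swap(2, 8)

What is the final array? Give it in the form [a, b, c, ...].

After 1 (reverse(1, 5)): [2, 0, 5, 8, 6, 9, 7, 3, 1, 4]
After 2 (swap(9, 0)): [4, 0, 5, 8, 6, 9, 7, 3, 1, 2]
After 3 (swap(3, 6)): [4, 0, 5, 7, 6, 9, 8, 3, 1, 2]
After 4 (swap(7, 1)): [4, 3, 5, 7, 6, 9, 8, 0, 1, 2]
After 5 (reverse(6, 9)): [4, 3, 5, 7, 6, 9, 2, 1, 0, 8]
After 6 (reverse(2, 4)): [4, 3, 6, 7, 5, 9, 2, 1, 0, 8]
After 7 (swap(2, 3)): [4, 3, 7, 6, 5, 9, 2, 1, 0, 8]
After 8 (reverse(4, 5)): [4, 3, 7, 6, 9, 5, 2, 1, 0, 8]
After 9 (swap(3, 0)): [6, 3, 7, 4, 9, 5, 2, 1, 0, 8]
After 10 (swap(2, 8)): [6, 3, 0, 4, 9, 5, 2, 1, 7, 8]

Answer: [6, 3, 0, 4, 9, 5, 2, 1, 7, 8]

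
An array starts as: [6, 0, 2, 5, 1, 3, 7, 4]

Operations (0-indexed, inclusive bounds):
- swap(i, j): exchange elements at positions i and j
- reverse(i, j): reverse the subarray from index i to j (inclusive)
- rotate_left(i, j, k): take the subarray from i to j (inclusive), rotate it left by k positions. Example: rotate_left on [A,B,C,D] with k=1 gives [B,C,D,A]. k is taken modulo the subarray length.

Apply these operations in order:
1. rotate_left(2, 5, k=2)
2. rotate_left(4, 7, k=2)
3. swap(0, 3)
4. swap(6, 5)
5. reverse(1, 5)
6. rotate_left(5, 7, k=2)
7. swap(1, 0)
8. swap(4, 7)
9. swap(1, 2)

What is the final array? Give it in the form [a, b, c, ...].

After 1 (rotate_left(2, 5, k=2)): [6, 0, 1, 3, 2, 5, 7, 4]
After 2 (rotate_left(4, 7, k=2)): [6, 0, 1, 3, 7, 4, 2, 5]
After 3 (swap(0, 3)): [3, 0, 1, 6, 7, 4, 2, 5]
After 4 (swap(6, 5)): [3, 0, 1, 6, 7, 2, 4, 5]
After 5 (reverse(1, 5)): [3, 2, 7, 6, 1, 0, 4, 5]
After 6 (rotate_left(5, 7, k=2)): [3, 2, 7, 6, 1, 5, 0, 4]
After 7 (swap(1, 0)): [2, 3, 7, 6, 1, 5, 0, 4]
After 8 (swap(4, 7)): [2, 3, 7, 6, 4, 5, 0, 1]
After 9 (swap(1, 2)): [2, 7, 3, 6, 4, 5, 0, 1]

Answer: [2, 7, 3, 6, 4, 5, 0, 1]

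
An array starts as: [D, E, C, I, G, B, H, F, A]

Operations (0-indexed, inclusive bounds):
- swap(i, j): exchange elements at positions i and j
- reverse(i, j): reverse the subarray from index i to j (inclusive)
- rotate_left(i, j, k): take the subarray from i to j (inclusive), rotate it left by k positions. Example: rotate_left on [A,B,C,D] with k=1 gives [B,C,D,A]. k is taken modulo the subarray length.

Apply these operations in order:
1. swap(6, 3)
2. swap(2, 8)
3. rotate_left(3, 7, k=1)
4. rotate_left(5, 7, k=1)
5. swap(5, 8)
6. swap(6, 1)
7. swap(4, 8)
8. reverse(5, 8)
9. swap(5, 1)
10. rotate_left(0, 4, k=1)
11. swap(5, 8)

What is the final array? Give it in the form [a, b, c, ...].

After 1 (swap(6, 3)): [D, E, C, H, G, B, I, F, A]
After 2 (swap(2, 8)): [D, E, A, H, G, B, I, F, C]
After 3 (rotate_left(3, 7, k=1)): [D, E, A, G, B, I, F, H, C]
After 4 (rotate_left(5, 7, k=1)): [D, E, A, G, B, F, H, I, C]
After 5 (swap(5, 8)): [D, E, A, G, B, C, H, I, F]
After 6 (swap(6, 1)): [D, H, A, G, B, C, E, I, F]
After 7 (swap(4, 8)): [D, H, A, G, F, C, E, I, B]
After 8 (reverse(5, 8)): [D, H, A, G, F, B, I, E, C]
After 9 (swap(5, 1)): [D, B, A, G, F, H, I, E, C]
After 10 (rotate_left(0, 4, k=1)): [B, A, G, F, D, H, I, E, C]
After 11 (swap(5, 8)): [B, A, G, F, D, C, I, E, H]

Answer: [B, A, G, F, D, C, I, E, H]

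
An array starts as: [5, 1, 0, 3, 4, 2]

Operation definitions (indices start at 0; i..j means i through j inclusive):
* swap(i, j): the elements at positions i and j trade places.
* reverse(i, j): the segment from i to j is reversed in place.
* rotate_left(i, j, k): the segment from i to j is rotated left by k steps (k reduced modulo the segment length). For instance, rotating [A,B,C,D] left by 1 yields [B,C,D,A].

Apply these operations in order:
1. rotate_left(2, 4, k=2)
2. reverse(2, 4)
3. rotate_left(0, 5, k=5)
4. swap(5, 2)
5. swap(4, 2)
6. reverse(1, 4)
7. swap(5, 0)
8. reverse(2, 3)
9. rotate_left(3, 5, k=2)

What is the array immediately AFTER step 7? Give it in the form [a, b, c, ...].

After 1 (rotate_left(2, 4, k=2)): [5, 1, 4, 0, 3, 2]
After 2 (reverse(2, 4)): [5, 1, 3, 0, 4, 2]
After 3 (rotate_left(0, 5, k=5)): [2, 5, 1, 3, 0, 4]
After 4 (swap(5, 2)): [2, 5, 4, 3, 0, 1]
After 5 (swap(4, 2)): [2, 5, 0, 3, 4, 1]
After 6 (reverse(1, 4)): [2, 4, 3, 0, 5, 1]
After 7 (swap(5, 0)): [1, 4, 3, 0, 5, 2]

Answer: [1, 4, 3, 0, 5, 2]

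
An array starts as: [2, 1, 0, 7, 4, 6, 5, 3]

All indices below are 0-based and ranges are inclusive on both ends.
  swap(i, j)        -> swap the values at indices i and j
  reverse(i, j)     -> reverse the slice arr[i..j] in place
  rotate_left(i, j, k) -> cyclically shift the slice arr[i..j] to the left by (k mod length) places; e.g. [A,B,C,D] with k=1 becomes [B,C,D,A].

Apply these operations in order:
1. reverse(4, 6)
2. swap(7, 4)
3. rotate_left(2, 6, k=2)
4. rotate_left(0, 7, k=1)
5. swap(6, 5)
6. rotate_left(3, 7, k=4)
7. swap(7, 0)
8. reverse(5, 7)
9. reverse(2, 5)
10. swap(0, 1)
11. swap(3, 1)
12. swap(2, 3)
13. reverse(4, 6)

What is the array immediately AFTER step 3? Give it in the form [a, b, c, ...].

After 1 (reverse(4, 6)): [2, 1, 0, 7, 5, 6, 4, 3]
After 2 (swap(7, 4)): [2, 1, 0, 7, 3, 6, 4, 5]
After 3 (rotate_left(2, 6, k=2)): [2, 1, 3, 6, 4, 0, 7, 5]

Answer: [2, 1, 3, 6, 4, 0, 7, 5]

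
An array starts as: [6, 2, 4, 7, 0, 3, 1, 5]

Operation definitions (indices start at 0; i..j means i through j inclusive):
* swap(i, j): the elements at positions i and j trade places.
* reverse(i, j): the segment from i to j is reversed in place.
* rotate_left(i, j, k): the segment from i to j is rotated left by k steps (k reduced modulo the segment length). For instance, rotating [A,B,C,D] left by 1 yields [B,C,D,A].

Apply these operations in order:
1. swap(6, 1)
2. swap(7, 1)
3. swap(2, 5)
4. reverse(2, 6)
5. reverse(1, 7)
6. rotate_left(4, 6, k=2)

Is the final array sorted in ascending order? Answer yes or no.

After 1 (swap(6, 1)): [6, 1, 4, 7, 0, 3, 2, 5]
After 2 (swap(7, 1)): [6, 5, 4, 7, 0, 3, 2, 1]
After 3 (swap(2, 5)): [6, 5, 3, 7, 0, 4, 2, 1]
After 4 (reverse(2, 6)): [6, 5, 2, 4, 0, 7, 3, 1]
After 5 (reverse(1, 7)): [6, 1, 3, 7, 0, 4, 2, 5]
After 6 (rotate_left(4, 6, k=2)): [6, 1, 3, 7, 2, 0, 4, 5]

Answer: no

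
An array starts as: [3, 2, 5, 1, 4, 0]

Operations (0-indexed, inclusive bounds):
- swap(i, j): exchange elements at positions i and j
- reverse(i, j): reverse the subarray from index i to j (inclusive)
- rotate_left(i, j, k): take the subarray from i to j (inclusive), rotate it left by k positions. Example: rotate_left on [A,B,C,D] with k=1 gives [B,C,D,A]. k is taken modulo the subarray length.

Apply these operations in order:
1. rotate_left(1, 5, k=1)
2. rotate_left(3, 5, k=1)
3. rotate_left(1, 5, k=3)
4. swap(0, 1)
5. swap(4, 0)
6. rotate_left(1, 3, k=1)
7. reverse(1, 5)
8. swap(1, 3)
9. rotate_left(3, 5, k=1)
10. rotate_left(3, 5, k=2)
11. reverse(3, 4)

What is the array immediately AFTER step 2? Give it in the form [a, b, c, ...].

Answer: [3, 5, 1, 0, 2, 4]

Derivation:
After 1 (rotate_left(1, 5, k=1)): [3, 5, 1, 4, 0, 2]
After 2 (rotate_left(3, 5, k=1)): [3, 5, 1, 0, 2, 4]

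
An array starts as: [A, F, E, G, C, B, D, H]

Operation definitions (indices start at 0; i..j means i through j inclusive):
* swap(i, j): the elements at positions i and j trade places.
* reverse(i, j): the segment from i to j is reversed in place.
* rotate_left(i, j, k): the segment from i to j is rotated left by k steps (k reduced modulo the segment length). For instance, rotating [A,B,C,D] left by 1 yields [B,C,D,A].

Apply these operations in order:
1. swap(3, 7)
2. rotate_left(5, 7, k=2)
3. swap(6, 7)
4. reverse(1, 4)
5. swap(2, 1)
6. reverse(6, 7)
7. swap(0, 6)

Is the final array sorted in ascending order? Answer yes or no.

Answer: no

Derivation:
After 1 (swap(3, 7)): [A, F, E, H, C, B, D, G]
After 2 (rotate_left(5, 7, k=2)): [A, F, E, H, C, G, B, D]
After 3 (swap(6, 7)): [A, F, E, H, C, G, D, B]
After 4 (reverse(1, 4)): [A, C, H, E, F, G, D, B]
After 5 (swap(2, 1)): [A, H, C, E, F, G, D, B]
After 6 (reverse(6, 7)): [A, H, C, E, F, G, B, D]
After 7 (swap(0, 6)): [B, H, C, E, F, G, A, D]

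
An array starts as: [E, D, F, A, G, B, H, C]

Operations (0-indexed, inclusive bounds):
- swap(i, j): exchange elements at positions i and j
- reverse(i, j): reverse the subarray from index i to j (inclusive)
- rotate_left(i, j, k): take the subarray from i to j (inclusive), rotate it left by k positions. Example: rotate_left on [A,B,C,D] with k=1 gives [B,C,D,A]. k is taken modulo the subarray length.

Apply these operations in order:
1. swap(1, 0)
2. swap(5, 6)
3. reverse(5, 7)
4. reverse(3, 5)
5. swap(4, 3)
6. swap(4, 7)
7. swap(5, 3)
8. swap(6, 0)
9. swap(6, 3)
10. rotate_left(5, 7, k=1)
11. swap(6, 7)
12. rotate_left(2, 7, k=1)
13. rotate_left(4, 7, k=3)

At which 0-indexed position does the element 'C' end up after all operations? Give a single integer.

After 1 (swap(1, 0)): [D, E, F, A, G, B, H, C]
After 2 (swap(5, 6)): [D, E, F, A, G, H, B, C]
After 3 (reverse(5, 7)): [D, E, F, A, G, C, B, H]
After 4 (reverse(3, 5)): [D, E, F, C, G, A, B, H]
After 5 (swap(4, 3)): [D, E, F, G, C, A, B, H]
After 6 (swap(4, 7)): [D, E, F, G, H, A, B, C]
After 7 (swap(5, 3)): [D, E, F, A, H, G, B, C]
After 8 (swap(6, 0)): [B, E, F, A, H, G, D, C]
After 9 (swap(6, 3)): [B, E, F, D, H, G, A, C]
After 10 (rotate_left(5, 7, k=1)): [B, E, F, D, H, A, C, G]
After 11 (swap(6, 7)): [B, E, F, D, H, A, G, C]
After 12 (rotate_left(2, 7, k=1)): [B, E, D, H, A, G, C, F]
After 13 (rotate_left(4, 7, k=3)): [B, E, D, H, F, A, G, C]

Answer: 7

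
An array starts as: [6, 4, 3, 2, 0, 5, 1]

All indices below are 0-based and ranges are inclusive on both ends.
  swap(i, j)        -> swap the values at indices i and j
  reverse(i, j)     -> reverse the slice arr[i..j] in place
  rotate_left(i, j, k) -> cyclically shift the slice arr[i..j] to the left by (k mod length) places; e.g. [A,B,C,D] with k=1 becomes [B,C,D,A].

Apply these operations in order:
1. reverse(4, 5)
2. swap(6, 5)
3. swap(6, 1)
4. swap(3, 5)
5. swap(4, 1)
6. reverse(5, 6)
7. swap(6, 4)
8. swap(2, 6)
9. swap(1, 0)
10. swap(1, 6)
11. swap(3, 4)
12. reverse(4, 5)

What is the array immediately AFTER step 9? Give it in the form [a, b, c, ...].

Answer: [5, 6, 0, 1, 2, 4, 3]

Derivation:
After 1 (reverse(4, 5)): [6, 4, 3, 2, 5, 0, 1]
After 2 (swap(6, 5)): [6, 4, 3, 2, 5, 1, 0]
After 3 (swap(6, 1)): [6, 0, 3, 2, 5, 1, 4]
After 4 (swap(3, 5)): [6, 0, 3, 1, 5, 2, 4]
After 5 (swap(4, 1)): [6, 5, 3, 1, 0, 2, 4]
After 6 (reverse(5, 6)): [6, 5, 3, 1, 0, 4, 2]
After 7 (swap(6, 4)): [6, 5, 3, 1, 2, 4, 0]
After 8 (swap(2, 6)): [6, 5, 0, 1, 2, 4, 3]
After 9 (swap(1, 0)): [5, 6, 0, 1, 2, 4, 3]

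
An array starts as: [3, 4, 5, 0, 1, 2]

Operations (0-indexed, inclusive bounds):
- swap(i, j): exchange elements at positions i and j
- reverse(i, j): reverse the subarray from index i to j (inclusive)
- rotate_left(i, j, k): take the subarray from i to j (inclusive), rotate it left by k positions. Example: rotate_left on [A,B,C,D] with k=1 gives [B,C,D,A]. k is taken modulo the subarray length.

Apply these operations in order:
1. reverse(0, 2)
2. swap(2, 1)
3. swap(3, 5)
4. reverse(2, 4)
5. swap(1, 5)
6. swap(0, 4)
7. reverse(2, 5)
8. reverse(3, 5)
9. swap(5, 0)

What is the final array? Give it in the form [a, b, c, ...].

Answer: [5, 0, 3, 1, 2, 4]

Derivation:
After 1 (reverse(0, 2)): [5, 4, 3, 0, 1, 2]
After 2 (swap(2, 1)): [5, 3, 4, 0, 1, 2]
After 3 (swap(3, 5)): [5, 3, 4, 2, 1, 0]
After 4 (reverse(2, 4)): [5, 3, 1, 2, 4, 0]
After 5 (swap(1, 5)): [5, 0, 1, 2, 4, 3]
After 6 (swap(0, 4)): [4, 0, 1, 2, 5, 3]
After 7 (reverse(2, 5)): [4, 0, 3, 5, 2, 1]
After 8 (reverse(3, 5)): [4, 0, 3, 1, 2, 5]
After 9 (swap(5, 0)): [5, 0, 3, 1, 2, 4]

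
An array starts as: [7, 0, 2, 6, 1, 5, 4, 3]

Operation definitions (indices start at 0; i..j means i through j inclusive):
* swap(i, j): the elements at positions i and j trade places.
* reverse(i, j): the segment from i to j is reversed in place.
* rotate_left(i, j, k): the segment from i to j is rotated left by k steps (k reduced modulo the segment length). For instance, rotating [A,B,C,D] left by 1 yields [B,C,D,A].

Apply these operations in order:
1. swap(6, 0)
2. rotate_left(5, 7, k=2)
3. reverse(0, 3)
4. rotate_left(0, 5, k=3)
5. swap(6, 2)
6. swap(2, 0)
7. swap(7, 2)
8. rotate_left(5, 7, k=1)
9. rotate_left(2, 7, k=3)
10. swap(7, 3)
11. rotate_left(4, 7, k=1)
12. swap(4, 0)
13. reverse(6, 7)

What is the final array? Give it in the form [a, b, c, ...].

Answer: [7, 1, 3, 2, 5, 6, 0, 4]

Derivation:
After 1 (swap(6, 0)): [4, 0, 2, 6, 1, 5, 7, 3]
After 2 (rotate_left(5, 7, k=2)): [4, 0, 2, 6, 1, 3, 5, 7]
After 3 (reverse(0, 3)): [6, 2, 0, 4, 1, 3, 5, 7]
After 4 (rotate_left(0, 5, k=3)): [4, 1, 3, 6, 2, 0, 5, 7]
After 5 (swap(6, 2)): [4, 1, 5, 6, 2, 0, 3, 7]
After 6 (swap(2, 0)): [5, 1, 4, 6, 2, 0, 3, 7]
After 7 (swap(7, 2)): [5, 1, 7, 6, 2, 0, 3, 4]
After 8 (rotate_left(5, 7, k=1)): [5, 1, 7, 6, 2, 3, 4, 0]
After 9 (rotate_left(2, 7, k=3)): [5, 1, 3, 4, 0, 7, 6, 2]
After 10 (swap(7, 3)): [5, 1, 3, 2, 0, 7, 6, 4]
After 11 (rotate_left(4, 7, k=1)): [5, 1, 3, 2, 7, 6, 4, 0]
After 12 (swap(4, 0)): [7, 1, 3, 2, 5, 6, 4, 0]
After 13 (reverse(6, 7)): [7, 1, 3, 2, 5, 6, 0, 4]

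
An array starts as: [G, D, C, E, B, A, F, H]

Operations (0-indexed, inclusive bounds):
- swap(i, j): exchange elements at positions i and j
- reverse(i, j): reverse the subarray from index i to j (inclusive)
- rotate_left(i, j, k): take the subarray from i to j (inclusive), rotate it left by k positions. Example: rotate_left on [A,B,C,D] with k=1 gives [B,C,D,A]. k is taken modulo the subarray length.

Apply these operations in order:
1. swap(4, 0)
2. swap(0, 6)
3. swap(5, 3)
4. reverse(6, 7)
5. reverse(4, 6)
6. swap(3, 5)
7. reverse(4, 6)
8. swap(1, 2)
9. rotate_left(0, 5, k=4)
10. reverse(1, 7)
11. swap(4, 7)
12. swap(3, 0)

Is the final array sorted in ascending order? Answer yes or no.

Answer: no

Derivation:
After 1 (swap(4, 0)): [B, D, C, E, G, A, F, H]
After 2 (swap(0, 6)): [F, D, C, E, G, A, B, H]
After 3 (swap(5, 3)): [F, D, C, A, G, E, B, H]
After 4 (reverse(6, 7)): [F, D, C, A, G, E, H, B]
After 5 (reverse(4, 6)): [F, D, C, A, H, E, G, B]
After 6 (swap(3, 5)): [F, D, C, E, H, A, G, B]
After 7 (reverse(4, 6)): [F, D, C, E, G, A, H, B]
After 8 (swap(1, 2)): [F, C, D, E, G, A, H, B]
After 9 (rotate_left(0, 5, k=4)): [G, A, F, C, D, E, H, B]
After 10 (reverse(1, 7)): [G, B, H, E, D, C, F, A]
After 11 (swap(4, 7)): [G, B, H, E, A, C, F, D]
After 12 (swap(3, 0)): [E, B, H, G, A, C, F, D]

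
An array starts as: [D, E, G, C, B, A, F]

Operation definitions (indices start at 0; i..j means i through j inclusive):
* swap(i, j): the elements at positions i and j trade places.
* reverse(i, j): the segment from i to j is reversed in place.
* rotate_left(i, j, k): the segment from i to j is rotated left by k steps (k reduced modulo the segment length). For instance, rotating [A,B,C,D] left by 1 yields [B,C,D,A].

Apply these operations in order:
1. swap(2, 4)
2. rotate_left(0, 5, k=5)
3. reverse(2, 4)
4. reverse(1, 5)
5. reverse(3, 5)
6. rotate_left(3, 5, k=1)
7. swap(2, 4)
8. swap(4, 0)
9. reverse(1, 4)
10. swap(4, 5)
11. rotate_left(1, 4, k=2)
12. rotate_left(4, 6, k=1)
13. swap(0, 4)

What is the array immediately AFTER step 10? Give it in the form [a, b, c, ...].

Answer: [E, A, C, B, D, G, F]

Derivation:
After 1 (swap(2, 4)): [D, E, B, C, G, A, F]
After 2 (rotate_left(0, 5, k=5)): [A, D, E, B, C, G, F]
After 3 (reverse(2, 4)): [A, D, C, B, E, G, F]
After 4 (reverse(1, 5)): [A, G, E, B, C, D, F]
After 5 (reverse(3, 5)): [A, G, E, D, C, B, F]
After 6 (rotate_left(3, 5, k=1)): [A, G, E, C, B, D, F]
After 7 (swap(2, 4)): [A, G, B, C, E, D, F]
After 8 (swap(4, 0)): [E, G, B, C, A, D, F]
After 9 (reverse(1, 4)): [E, A, C, B, G, D, F]
After 10 (swap(4, 5)): [E, A, C, B, D, G, F]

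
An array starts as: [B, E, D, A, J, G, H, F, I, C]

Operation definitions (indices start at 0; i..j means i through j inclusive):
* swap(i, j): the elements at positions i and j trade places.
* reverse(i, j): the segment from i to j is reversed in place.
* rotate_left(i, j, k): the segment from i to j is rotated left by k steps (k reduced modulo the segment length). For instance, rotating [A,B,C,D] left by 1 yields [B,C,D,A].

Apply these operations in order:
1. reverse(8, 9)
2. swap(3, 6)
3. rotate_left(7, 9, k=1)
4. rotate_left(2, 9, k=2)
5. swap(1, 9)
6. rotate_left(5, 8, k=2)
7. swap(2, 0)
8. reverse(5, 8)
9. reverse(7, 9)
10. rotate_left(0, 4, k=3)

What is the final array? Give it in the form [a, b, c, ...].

Answer: [G, A, J, H, B, I, C, E, F, D]

Derivation:
After 1 (reverse(8, 9)): [B, E, D, A, J, G, H, F, C, I]
After 2 (swap(3, 6)): [B, E, D, H, J, G, A, F, C, I]
After 3 (rotate_left(7, 9, k=1)): [B, E, D, H, J, G, A, C, I, F]
After 4 (rotate_left(2, 9, k=2)): [B, E, J, G, A, C, I, F, D, H]
After 5 (swap(1, 9)): [B, H, J, G, A, C, I, F, D, E]
After 6 (rotate_left(5, 8, k=2)): [B, H, J, G, A, F, D, C, I, E]
After 7 (swap(2, 0)): [J, H, B, G, A, F, D, C, I, E]
After 8 (reverse(5, 8)): [J, H, B, G, A, I, C, D, F, E]
After 9 (reverse(7, 9)): [J, H, B, G, A, I, C, E, F, D]
After 10 (rotate_left(0, 4, k=3)): [G, A, J, H, B, I, C, E, F, D]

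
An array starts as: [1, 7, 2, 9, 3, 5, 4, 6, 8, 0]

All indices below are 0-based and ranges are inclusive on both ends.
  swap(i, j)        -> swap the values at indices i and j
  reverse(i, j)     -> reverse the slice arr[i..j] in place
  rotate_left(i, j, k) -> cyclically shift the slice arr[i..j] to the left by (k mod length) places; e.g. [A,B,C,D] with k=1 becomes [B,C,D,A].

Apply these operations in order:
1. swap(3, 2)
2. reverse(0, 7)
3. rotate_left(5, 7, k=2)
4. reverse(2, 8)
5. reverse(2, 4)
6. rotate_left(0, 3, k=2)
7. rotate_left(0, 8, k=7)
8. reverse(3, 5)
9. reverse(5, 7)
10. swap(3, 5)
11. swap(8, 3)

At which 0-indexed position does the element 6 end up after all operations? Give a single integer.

Answer: 4

Derivation:
After 1 (swap(3, 2)): [1, 7, 9, 2, 3, 5, 4, 6, 8, 0]
After 2 (reverse(0, 7)): [6, 4, 5, 3, 2, 9, 7, 1, 8, 0]
After 3 (rotate_left(5, 7, k=2)): [6, 4, 5, 3, 2, 1, 9, 7, 8, 0]
After 4 (reverse(2, 8)): [6, 4, 8, 7, 9, 1, 2, 3, 5, 0]
After 5 (reverse(2, 4)): [6, 4, 9, 7, 8, 1, 2, 3, 5, 0]
After 6 (rotate_left(0, 3, k=2)): [9, 7, 6, 4, 8, 1, 2, 3, 5, 0]
After 7 (rotate_left(0, 8, k=7)): [3, 5, 9, 7, 6, 4, 8, 1, 2, 0]
After 8 (reverse(3, 5)): [3, 5, 9, 4, 6, 7, 8, 1, 2, 0]
After 9 (reverse(5, 7)): [3, 5, 9, 4, 6, 1, 8, 7, 2, 0]
After 10 (swap(3, 5)): [3, 5, 9, 1, 6, 4, 8, 7, 2, 0]
After 11 (swap(8, 3)): [3, 5, 9, 2, 6, 4, 8, 7, 1, 0]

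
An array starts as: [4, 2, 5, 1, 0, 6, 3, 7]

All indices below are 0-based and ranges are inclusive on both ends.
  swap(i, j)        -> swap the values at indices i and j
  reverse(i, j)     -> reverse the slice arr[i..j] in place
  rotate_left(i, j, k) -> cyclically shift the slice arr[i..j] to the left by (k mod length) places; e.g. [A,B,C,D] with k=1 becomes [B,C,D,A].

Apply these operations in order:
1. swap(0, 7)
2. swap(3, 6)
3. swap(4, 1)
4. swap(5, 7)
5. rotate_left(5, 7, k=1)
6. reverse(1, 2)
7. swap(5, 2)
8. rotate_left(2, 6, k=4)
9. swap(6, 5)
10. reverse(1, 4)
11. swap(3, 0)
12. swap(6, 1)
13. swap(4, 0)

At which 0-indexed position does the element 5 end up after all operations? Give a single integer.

After 1 (swap(0, 7)): [7, 2, 5, 1, 0, 6, 3, 4]
After 2 (swap(3, 6)): [7, 2, 5, 3, 0, 6, 1, 4]
After 3 (swap(4, 1)): [7, 0, 5, 3, 2, 6, 1, 4]
After 4 (swap(5, 7)): [7, 0, 5, 3, 2, 4, 1, 6]
After 5 (rotate_left(5, 7, k=1)): [7, 0, 5, 3, 2, 1, 6, 4]
After 6 (reverse(1, 2)): [7, 5, 0, 3, 2, 1, 6, 4]
After 7 (swap(5, 2)): [7, 5, 1, 3, 2, 0, 6, 4]
After 8 (rotate_left(2, 6, k=4)): [7, 5, 6, 1, 3, 2, 0, 4]
After 9 (swap(6, 5)): [7, 5, 6, 1, 3, 0, 2, 4]
After 10 (reverse(1, 4)): [7, 3, 1, 6, 5, 0, 2, 4]
After 11 (swap(3, 0)): [6, 3, 1, 7, 5, 0, 2, 4]
After 12 (swap(6, 1)): [6, 2, 1, 7, 5, 0, 3, 4]
After 13 (swap(4, 0)): [5, 2, 1, 7, 6, 0, 3, 4]

Answer: 0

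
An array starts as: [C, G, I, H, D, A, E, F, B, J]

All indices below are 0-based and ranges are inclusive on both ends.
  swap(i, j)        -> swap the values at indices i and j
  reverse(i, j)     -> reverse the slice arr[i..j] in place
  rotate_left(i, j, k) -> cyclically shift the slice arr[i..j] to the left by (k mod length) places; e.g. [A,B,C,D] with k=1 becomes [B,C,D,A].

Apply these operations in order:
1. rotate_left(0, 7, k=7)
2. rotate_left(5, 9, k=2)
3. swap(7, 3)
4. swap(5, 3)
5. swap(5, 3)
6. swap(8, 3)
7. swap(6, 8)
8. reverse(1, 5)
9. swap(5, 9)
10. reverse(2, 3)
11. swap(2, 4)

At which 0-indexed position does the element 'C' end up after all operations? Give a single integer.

Answer: 9

Derivation:
After 1 (rotate_left(0, 7, k=7)): [F, C, G, I, H, D, A, E, B, J]
After 2 (rotate_left(5, 9, k=2)): [F, C, G, I, H, E, B, J, D, A]
After 3 (swap(7, 3)): [F, C, G, J, H, E, B, I, D, A]
After 4 (swap(5, 3)): [F, C, G, E, H, J, B, I, D, A]
After 5 (swap(5, 3)): [F, C, G, J, H, E, B, I, D, A]
After 6 (swap(8, 3)): [F, C, G, D, H, E, B, I, J, A]
After 7 (swap(6, 8)): [F, C, G, D, H, E, J, I, B, A]
After 8 (reverse(1, 5)): [F, E, H, D, G, C, J, I, B, A]
After 9 (swap(5, 9)): [F, E, H, D, G, A, J, I, B, C]
After 10 (reverse(2, 3)): [F, E, D, H, G, A, J, I, B, C]
After 11 (swap(2, 4)): [F, E, G, H, D, A, J, I, B, C]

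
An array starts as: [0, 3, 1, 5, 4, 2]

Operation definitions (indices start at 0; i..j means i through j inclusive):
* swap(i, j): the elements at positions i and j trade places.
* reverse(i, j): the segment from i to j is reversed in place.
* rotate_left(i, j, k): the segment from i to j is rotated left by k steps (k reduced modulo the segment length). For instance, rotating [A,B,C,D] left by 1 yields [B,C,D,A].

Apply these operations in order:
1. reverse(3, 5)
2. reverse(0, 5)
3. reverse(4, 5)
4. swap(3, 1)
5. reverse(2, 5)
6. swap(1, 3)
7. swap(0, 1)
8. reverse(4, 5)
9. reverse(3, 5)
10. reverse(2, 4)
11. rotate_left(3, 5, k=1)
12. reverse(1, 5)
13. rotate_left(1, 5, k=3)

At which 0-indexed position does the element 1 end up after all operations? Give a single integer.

After 1 (reverse(3, 5)): [0, 3, 1, 2, 4, 5]
After 2 (reverse(0, 5)): [5, 4, 2, 1, 3, 0]
After 3 (reverse(4, 5)): [5, 4, 2, 1, 0, 3]
After 4 (swap(3, 1)): [5, 1, 2, 4, 0, 3]
After 5 (reverse(2, 5)): [5, 1, 3, 0, 4, 2]
After 6 (swap(1, 3)): [5, 0, 3, 1, 4, 2]
After 7 (swap(0, 1)): [0, 5, 3, 1, 4, 2]
After 8 (reverse(4, 5)): [0, 5, 3, 1, 2, 4]
After 9 (reverse(3, 5)): [0, 5, 3, 4, 2, 1]
After 10 (reverse(2, 4)): [0, 5, 2, 4, 3, 1]
After 11 (rotate_left(3, 5, k=1)): [0, 5, 2, 3, 1, 4]
After 12 (reverse(1, 5)): [0, 4, 1, 3, 2, 5]
After 13 (rotate_left(1, 5, k=3)): [0, 2, 5, 4, 1, 3]

Answer: 4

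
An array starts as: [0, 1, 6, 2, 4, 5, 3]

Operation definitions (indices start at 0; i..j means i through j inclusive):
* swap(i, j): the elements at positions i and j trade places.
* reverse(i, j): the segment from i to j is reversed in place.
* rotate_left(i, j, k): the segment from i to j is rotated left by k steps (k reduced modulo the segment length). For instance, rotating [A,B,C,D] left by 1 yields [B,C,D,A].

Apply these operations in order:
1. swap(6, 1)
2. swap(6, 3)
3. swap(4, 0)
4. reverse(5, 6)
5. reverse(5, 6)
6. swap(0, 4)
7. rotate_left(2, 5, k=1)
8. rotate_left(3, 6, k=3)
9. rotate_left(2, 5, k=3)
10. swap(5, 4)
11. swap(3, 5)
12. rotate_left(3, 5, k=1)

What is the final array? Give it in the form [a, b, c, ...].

After 1 (swap(6, 1)): [0, 3, 6, 2, 4, 5, 1]
After 2 (swap(6, 3)): [0, 3, 6, 1, 4, 5, 2]
After 3 (swap(4, 0)): [4, 3, 6, 1, 0, 5, 2]
After 4 (reverse(5, 6)): [4, 3, 6, 1, 0, 2, 5]
After 5 (reverse(5, 6)): [4, 3, 6, 1, 0, 5, 2]
After 6 (swap(0, 4)): [0, 3, 6, 1, 4, 5, 2]
After 7 (rotate_left(2, 5, k=1)): [0, 3, 1, 4, 5, 6, 2]
After 8 (rotate_left(3, 6, k=3)): [0, 3, 1, 2, 4, 5, 6]
After 9 (rotate_left(2, 5, k=3)): [0, 3, 5, 1, 2, 4, 6]
After 10 (swap(5, 4)): [0, 3, 5, 1, 4, 2, 6]
After 11 (swap(3, 5)): [0, 3, 5, 2, 4, 1, 6]
After 12 (rotate_left(3, 5, k=1)): [0, 3, 5, 4, 1, 2, 6]

Answer: [0, 3, 5, 4, 1, 2, 6]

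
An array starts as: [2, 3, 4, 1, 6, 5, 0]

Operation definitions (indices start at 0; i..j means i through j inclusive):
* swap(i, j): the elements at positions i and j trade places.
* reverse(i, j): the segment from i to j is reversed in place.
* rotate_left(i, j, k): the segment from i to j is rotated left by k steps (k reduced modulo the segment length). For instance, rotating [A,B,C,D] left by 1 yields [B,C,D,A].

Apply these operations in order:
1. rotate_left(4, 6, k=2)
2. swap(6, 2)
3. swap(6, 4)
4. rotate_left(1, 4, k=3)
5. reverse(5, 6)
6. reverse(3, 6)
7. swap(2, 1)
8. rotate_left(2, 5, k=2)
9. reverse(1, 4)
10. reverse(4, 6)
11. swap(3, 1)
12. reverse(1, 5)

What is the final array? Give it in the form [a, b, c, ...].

Answer: [2, 6, 5, 4, 1, 0, 3]

Derivation:
After 1 (rotate_left(4, 6, k=2)): [2, 3, 4, 1, 0, 6, 5]
After 2 (swap(6, 2)): [2, 3, 5, 1, 0, 6, 4]
After 3 (swap(6, 4)): [2, 3, 5, 1, 4, 6, 0]
After 4 (rotate_left(1, 4, k=3)): [2, 4, 3, 5, 1, 6, 0]
After 5 (reverse(5, 6)): [2, 4, 3, 5, 1, 0, 6]
After 6 (reverse(3, 6)): [2, 4, 3, 6, 0, 1, 5]
After 7 (swap(2, 1)): [2, 3, 4, 6, 0, 1, 5]
After 8 (rotate_left(2, 5, k=2)): [2, 3, 0, 1, 4, 6, 5]
After 9 (reverse(1, 4)): [2, 4, 1, 0, 3, 6, 5]
After 10 (reverse(4, 6)): [2, 4, 1, 0, 5, 6, 3]
After 11 (swap(3, 1)): [2, 0, 1, 4, 5, 6, 3]
After 12 (reverse(1, 5)): [2, 6, 5, 4, 1, 0, 3]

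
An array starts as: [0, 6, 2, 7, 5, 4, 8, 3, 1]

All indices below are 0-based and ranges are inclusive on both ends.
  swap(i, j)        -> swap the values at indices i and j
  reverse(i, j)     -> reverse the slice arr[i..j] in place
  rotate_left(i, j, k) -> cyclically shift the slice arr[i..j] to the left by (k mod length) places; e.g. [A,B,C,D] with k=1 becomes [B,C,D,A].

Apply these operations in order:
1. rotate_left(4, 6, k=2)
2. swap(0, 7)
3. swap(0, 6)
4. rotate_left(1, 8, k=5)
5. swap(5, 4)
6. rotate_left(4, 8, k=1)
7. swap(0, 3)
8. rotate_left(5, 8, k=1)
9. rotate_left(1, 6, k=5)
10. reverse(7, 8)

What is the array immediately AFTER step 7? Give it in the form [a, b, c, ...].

After 1 (rotate_left(4, 6, k=2)): [0, 6, 2, 7, 8, 5, 4, 3, 1]
After 2 (swap(0, 7)): [3, 6, 2, 7, 8, 5, 4, 0, 1]
After 3 (swap(0, 6)): [4, 6, 2, 7, 8, 5, 3, 0, 1]
After 4 (rotate_left(1, 8, k=5)): [4, 3, 0, 1, 6, 2, 7, 8, 5]
After 5 (swap(5, 4)): [4, 3, 0, 1, 2, 6, 7, 8, 5]
After 6 (rotate_left(4, 8, k=1)): [4, 3, 0, 1, 6, 7, 8, 5, 2]
After 7 (swap(0, 3)): [1, 3, 0, 4, 6, 7, 8, 5, 2]

Answer: [1, 3, 0, 4, 6, 7, 8, 5, 2]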